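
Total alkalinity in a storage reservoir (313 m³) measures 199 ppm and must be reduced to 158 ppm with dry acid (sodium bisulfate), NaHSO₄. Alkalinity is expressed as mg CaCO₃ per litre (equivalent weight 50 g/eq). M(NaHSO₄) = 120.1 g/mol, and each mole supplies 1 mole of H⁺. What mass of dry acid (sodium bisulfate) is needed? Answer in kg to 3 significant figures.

30.8 kg

Volume: 313 m³ = 313,000 L.
Alkalinity to neutralize: (199 − 158) = 41 mg/L as CaCO₃ × 313,000 L = 12,830 g as CaCO₃.
Equivalents of H⁺ required: 12,830 ÷ 50 g/eq = 256.7 eq = 256.7 mol NaHSO₄.
Mass of NaHSO₄: 256.7 × 120.1 = 30,820 g.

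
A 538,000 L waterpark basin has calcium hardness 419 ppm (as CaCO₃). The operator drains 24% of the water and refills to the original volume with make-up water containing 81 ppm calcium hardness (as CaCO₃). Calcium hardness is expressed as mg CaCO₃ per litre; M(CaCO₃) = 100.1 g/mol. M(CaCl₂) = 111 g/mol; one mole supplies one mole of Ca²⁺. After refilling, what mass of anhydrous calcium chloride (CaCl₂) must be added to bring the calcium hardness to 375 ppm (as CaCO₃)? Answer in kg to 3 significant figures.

22.1 kg

After draining 24% and refilling: 419 × 0.76 + 81 × 0.24 = 337.88 ppm.
Deficit to target: 375 − 337.88 = 37.12 mg/L.
As CaCO₃: 37.12 mg/L × 538,000 L = 19,970 g; ÷ 100.1 = 199.5 mol Ca²⁺.
Mass: 199.5 × 111 = 22,150 g.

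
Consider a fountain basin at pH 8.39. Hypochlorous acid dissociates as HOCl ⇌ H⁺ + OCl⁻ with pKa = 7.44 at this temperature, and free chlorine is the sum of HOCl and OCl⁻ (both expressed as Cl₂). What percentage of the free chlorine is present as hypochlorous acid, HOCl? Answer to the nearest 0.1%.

[OCl⁻]/[HOCl] = 10^(pH − pKa) = 10^(8.39 − 7.44) = 10^0.95 = 8.913.
Fraction as HOCl = 1 / (1 + 8.913) = 0.1009.

10.1%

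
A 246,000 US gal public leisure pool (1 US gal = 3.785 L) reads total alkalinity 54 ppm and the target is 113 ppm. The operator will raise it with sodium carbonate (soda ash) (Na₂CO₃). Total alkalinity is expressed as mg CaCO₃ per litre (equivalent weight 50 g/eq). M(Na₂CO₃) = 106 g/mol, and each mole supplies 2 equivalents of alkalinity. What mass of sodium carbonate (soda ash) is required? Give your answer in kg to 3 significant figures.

Volume: 246,000 US gal × 3.785 L/gal = 931,110 L.
Alkalinity to add: (113 − 54) = 59 mg/L as CaCO₃ × 931,110 L = 54,940 g as CaCO₃.
Equivalents: 54,940 g ÷ 50 g/eq = 1099 eq.
Each mole of Na₂CO₃ supplies 2 eq, so 1099 / 2 = 549.4 mol.
Mass: 549.4 mol × 106 g/mol = 58,230 g.

58.2 kg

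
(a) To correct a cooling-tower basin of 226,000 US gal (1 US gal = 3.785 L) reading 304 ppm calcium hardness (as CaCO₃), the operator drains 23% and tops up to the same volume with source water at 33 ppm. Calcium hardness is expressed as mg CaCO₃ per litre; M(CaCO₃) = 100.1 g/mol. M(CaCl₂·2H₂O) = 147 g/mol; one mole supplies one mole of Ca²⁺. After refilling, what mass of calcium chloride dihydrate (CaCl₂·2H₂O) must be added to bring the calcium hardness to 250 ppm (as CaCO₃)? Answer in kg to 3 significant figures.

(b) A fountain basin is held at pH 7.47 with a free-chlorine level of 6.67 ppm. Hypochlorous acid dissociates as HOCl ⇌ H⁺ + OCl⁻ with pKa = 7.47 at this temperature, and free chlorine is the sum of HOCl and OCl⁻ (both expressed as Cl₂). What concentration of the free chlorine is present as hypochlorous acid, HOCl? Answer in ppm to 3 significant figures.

(a) Volume: 226,000 US gal × 3.785 L/gal = 855,410 L.
(a) After draining 23% and refilling: 304 × 0.77 + 33 × 0.23 = 241.67 ppm.
(a) Deficit to target: 250 − 241.67 = 8.33 mg/L.
(a) As CaCO₃: 8.33 mg/L × 855,410 L = 7126 g; ÷ 100.1 = 71.18 mol Ca²⁺.
(a) Mass: 71.18 × 147 = 10,460 g.

(b) [OCl⁻]/[HOCl] = 10^(pH − pKa) = 10^(7.47 − 7.47) = 10^0.00 = 1.
(b) Fraction as HOCl = 1 / (1 + 1) = 0.5.
(b) HOCl = 0.5 × 6.67 ppm = 3.335 ppm.

(a) 10.5 kg; (b) 3.33 ppm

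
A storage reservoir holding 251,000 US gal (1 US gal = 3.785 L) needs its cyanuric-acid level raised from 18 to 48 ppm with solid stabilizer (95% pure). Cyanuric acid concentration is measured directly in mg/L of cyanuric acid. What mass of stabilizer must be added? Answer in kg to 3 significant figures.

Volume: 251,000 US gal × 3.785 L/gal = 950,035 L.
CYA to add: (48 − 18) = 30 mg/L × 950,035 L = 28,500 g cyanuric acid.
At 95% purity: 28,500 / 0.95 = 30,000 g product.

30.0 kg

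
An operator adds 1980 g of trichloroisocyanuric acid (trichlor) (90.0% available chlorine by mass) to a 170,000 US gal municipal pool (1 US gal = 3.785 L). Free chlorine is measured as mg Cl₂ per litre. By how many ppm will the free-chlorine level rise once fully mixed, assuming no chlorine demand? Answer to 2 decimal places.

2.77 ppm

Volume: 170,000 US gal × 3.785 L/gal = 643,450 L.
Available chlorine delivered: 1980 g × 0.9 = 1782 g as Cl₂.
Concentration rise: 1782 g / 643,450 L = 2.769 mg/L = 2.77 ppm.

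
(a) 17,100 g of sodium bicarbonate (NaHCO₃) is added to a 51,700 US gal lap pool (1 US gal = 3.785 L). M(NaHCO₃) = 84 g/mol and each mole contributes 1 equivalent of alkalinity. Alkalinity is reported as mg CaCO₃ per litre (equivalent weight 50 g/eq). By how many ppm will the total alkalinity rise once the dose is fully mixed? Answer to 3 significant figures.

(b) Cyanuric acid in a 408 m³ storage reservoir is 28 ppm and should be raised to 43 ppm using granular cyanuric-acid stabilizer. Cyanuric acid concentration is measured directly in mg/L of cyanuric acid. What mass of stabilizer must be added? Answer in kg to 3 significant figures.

(a) 52.0 ppm; (b) 6.12 kg

(a) Volume: 51,700 US gal × 3.785 L/gal = 195,684 L.
(a) Moles of NaHCO₃: 17,100 g ÷ 84 g/mol = 203.6 mol → 203.6 eq of alkalinity.
(a) As CaCO₃: 203.6 eq × 50 g/eq = 10,180 g.
(a) Rise: 10,180 g / 195,684 L × 1000 = 52.02 mg/L.

(b) Volume: 408 m³ = 408,000 L.
(b) CYA to add: (43 − 28) = 15 mg/L × 408,000 L = 6120 g cyanuric acid.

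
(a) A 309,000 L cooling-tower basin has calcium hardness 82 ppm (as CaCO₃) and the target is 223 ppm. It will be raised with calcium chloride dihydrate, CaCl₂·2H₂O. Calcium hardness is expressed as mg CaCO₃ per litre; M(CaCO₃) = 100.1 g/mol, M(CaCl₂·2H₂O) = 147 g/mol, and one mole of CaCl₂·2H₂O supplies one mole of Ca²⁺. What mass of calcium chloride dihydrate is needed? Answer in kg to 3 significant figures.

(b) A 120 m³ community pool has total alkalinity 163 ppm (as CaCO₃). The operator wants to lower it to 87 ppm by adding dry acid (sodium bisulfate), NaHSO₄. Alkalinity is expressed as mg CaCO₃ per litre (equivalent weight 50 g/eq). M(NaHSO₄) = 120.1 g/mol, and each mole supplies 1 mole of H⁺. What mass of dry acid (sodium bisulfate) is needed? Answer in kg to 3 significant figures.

(a) Hardness to add: (223 − 82) = 141 mg/L as CaCO₃ × 309,000 L = 43,570 g as CaCO₃.
(a) Moles of Ca²⁺ (1 mol Ca²⁺ ≡ 1 mol CaCO₃): 43,570 / 100.1 g/mol = 435.3 mol.
(a) Mass of CaCl₂·2H₂O: 435.3 × 147 = 63,980 g.

(b) Volume: 120 m³ = 120,000 L.
(b) Alkalinity to neutralize: (163 − 87) = 76 mg/L as CaCO₃ × 120,000 L = 9120 g as CaCO₃.
(b) Equivalents of H⁺ required: 9120 ÷ 50 g/eq = 182.4 eq = 182.4 mol NaHSO₄.
(b) Mass of NaHSO₄: 182.4 × 120.1 = 21,910 g.

(a) 64.0 kg; (b) 21.9 kg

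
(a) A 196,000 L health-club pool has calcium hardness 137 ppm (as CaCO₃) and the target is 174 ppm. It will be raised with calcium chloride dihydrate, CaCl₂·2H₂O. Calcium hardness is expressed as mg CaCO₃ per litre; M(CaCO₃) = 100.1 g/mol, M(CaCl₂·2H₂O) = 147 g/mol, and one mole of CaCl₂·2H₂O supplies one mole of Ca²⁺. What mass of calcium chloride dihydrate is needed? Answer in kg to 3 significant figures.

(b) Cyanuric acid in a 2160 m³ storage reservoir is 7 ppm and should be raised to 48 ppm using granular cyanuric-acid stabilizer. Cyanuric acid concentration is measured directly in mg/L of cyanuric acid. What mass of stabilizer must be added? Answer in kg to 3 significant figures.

(a) 10.6 kg; (b) 88.6 kg

(a) Hardness to add: (174 − 137) = 37 mg/L as CaCO₃ × 196,000 L = 7252 g as CaCO₃.
(a) Moles of Ca²⁺ (1 mol Ca²⁺ ≡ 1 mol CaCO₃): 7252 / 100.1 g/mol = 72.45 mol.
(a) Mass of CaCl₂·2H₂O: 72.45 × 147 = 10,650 g.

(b) Volume: 2160 m³ = 2,160,000 L.
(b) CYA to add: (48 − 7) = 41 mg/L × 2,160,000 L = 88,560 g cyanuric acid.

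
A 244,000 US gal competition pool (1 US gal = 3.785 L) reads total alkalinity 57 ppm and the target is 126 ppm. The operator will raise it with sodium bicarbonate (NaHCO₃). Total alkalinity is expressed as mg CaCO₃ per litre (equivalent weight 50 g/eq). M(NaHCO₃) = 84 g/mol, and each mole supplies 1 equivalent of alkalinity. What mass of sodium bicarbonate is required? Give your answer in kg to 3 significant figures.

Volume: 244,000 US gal × 3.785 L/gal = 923,540 L.
Alkalinity to add: (126 − 57) = 69 mg/L as CaCO₃ × 923,540 L = 63,720 g as CaCO₃.
Equivalents: 63,720 g ÷ 50 g/eq = 1274 eq.
NaHCO₃ supplies 1 eq per mole → 1274 mol.
Mass: 1274 mol × 84 g/mol = 107,100 g.

107 kg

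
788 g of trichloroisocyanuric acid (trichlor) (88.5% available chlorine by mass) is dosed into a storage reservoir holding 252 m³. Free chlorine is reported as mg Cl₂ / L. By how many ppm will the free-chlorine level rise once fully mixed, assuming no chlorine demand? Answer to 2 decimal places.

2.77 ppm

Volume: 252 m³ = 252,000 L.
Available chlorine delivered: 788 g × 0.885 = 697.4 g as Cl₂.
Concentration rise: 697.4 g / 252,000 L = 2.767 mg/L = 2.77 ppm.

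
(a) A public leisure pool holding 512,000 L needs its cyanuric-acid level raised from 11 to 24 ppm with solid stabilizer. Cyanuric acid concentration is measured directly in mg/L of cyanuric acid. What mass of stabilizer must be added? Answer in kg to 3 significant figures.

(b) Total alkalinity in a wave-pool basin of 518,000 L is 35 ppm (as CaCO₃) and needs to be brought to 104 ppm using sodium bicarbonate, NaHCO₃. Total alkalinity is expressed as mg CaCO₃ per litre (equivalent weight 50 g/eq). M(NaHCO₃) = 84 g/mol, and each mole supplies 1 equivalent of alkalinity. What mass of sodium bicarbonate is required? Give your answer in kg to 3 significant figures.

(a) CYA to add: (24 − 11) = 13 mg/L × 512,000 L = 6656 g cyanuric acid.

(b) Alkalinity to add: (104 − 35) = 69 mg/L as CaCO₃ × 518,000 L = 35,740 g as CaCO₃.
(b) Equivalents: 35,740 g ÷ 50 g/eq = 714.8 eq.
(b) NaHCO₃ supplies 1 eq per mole → 714.8 mol.
(b) Mass: 714.8 mol × 84 g/mol = 60,050 g.

(a) 6.66 kg; (b) 60.0 kg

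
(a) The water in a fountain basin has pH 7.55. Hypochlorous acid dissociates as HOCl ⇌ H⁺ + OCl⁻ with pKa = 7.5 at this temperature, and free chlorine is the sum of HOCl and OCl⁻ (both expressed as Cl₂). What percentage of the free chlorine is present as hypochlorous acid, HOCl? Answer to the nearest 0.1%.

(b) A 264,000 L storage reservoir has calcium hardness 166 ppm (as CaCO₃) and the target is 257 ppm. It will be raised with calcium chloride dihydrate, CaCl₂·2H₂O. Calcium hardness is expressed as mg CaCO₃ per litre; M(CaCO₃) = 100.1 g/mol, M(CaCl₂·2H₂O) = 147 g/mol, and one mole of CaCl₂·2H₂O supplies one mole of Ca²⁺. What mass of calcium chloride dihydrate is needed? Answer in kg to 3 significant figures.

(a) 47.1%; (b) 35.3 kg

(a) [OCl⁻]/[HOCl] = 10^(pH − pKa) = 10^(7.55 − 7.5) = 10^0.05 = 1.122.
(a) Fraction as HOCl = 1 / (1 + 1.122) = 0.4712.

(b) Hardness to add: (257 − 166) = 91 mg/L as CaCO₃ × 264,000 L = 24,020 g as CaCO₃.
(b) Moles of Ca²⁺ (1 mol Ca²⁺ ≡ 1 mol CaCO₃): 24,020 / 100.1 g/mol = 240 mol.
(b) Mass of CaCl₂·2H₂O: 240 × 147 = 35,280 g.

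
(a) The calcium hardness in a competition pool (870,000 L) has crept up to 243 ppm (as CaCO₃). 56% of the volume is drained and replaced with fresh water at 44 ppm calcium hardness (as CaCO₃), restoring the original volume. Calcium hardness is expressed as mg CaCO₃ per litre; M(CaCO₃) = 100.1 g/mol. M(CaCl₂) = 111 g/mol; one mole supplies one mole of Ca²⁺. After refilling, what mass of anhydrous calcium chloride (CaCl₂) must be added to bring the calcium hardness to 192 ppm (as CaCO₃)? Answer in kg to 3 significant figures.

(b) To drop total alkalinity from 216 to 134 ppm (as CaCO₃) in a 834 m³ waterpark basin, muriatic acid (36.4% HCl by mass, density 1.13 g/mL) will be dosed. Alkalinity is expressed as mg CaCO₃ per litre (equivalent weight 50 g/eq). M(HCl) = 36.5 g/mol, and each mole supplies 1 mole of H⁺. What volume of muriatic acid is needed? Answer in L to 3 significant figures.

(a) 58.3 kg; (b) 121 L

(a) After draining 56% and refilling: 243 × 0.44 + 44 × 0.56 = 131.56 ppm.
(a) Deficit to target: 192 − 131.56 = 60.44 mg/L.
(a) As CaCO₃: 60.44 mg/L × 870,000 L = 52,580 g; ÷ 100.1 = 525.3 mol Ca²⁺.
(a) Mass: 525.3 × 111 = 58,310 g.

(b) Volume: 834 m³ = 834,000 L.
(b) Alkalinity to neutralize: (216 − 134) = 82 mg/L as CaCO₃ × 834,000 L = 68,390 g as CaCO₃.
(b) Equivalents of H⁺ required: 68,390 ÷ 50 g/eq = 1368 eq = 1368 mol HCl.
(b) Mass of HCl: 1368 × 36.5 = 49,920 g.
(b) Mass of 36.4% solution: 49,920 / 0.364 = 137,200 g.
(b) Volume: 137,200 g ÷ 1.13 g/mL = 121,400 mL.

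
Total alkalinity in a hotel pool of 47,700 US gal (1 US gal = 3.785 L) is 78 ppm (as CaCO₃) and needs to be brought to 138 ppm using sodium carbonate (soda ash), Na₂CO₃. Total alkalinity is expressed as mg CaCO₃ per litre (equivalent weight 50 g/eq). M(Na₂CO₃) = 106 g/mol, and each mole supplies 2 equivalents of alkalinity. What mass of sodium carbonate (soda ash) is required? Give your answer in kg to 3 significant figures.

Volume: 47,700 US gal × 3.785 L/gal = 180,544 L.
Alkalinity to add: (138 − 78) = 60 mg/L as CaCO₃ × 180,544 L = 10,830 g as CaCO₃.
Equivalents: 10,830 g ÷ 50 g/eq = 216.7 eq.
Each mole of Na₂CO₃ supplies 2 eq, so 216.7 / 2 = 108.3 mol.
Mass: 108.3 mol × 106 g/mol = 11,480 g.

11.5 kg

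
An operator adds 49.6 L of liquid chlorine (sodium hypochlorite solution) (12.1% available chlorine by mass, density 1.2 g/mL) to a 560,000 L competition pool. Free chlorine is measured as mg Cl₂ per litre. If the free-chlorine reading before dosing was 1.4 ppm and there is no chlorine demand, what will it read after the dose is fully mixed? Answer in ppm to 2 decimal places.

14.26 ppm

Mass of solution: 49.6 L × 1000 mL/L × 1.2 g/mL = 59,520 g.
Available chlorine delivered: 59,520 g × 0.121 = 7202 g as Cl₂.
Concentration rise: 7202 g / 560,000 L = 12.86 mg/L = 12.86 ppm.
Final FC: 1.4 + 12.86 = 14.26 ppm.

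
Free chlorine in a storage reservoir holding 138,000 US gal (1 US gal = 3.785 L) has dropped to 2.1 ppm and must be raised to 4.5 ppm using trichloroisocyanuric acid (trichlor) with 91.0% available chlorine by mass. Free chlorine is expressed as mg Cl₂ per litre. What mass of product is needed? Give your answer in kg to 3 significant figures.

1.38 kg

Volume: 138,000 US gal × 3.785 L/gal = 522,330 L.
Chlorine deficit: 4.5 − 2.1 = 2.4 ppm = 2.4 mg/L as Cl₂.
Cl₂ equivalent needed: 2.4 mg/L × 522,330 L = 1,254,000 mg = 1254 g.
Product at 91.0% available chlorine: 1254 / 0.91 = 1378 g.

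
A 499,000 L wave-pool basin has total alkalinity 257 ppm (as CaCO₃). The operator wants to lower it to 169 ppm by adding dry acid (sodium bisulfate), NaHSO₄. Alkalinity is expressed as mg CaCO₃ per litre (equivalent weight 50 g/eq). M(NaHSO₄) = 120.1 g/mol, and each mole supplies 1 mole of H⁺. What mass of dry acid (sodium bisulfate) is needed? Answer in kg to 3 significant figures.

Alkalinity to neutralize: (257 − 169) = 88 mg/L as CaCO₃ × 499,000 L = 43,910 g as CaCO₃.
Equivalents of H⁺ required: 43,910 ÷ 50 g/eq = 878.2 eq = 878.2 mol NaHSO₄.
Mass of NaHSO₄: 878.2 × 120.1 = 105,500 g.

105 kg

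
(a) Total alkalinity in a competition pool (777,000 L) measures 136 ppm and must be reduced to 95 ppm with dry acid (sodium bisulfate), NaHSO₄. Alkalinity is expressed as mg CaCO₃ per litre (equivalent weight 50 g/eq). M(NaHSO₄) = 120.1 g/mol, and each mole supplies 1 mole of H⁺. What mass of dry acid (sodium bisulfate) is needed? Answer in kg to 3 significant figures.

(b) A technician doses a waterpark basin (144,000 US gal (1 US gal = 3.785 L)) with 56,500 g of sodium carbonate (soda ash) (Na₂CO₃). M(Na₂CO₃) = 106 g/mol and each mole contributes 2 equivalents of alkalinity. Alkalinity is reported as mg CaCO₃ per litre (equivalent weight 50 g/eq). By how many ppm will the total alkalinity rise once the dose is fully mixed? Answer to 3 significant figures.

(a) Alkalinity to neutralize: (136 − 95) = 41 mg/L as CaCO₃ × 777,000 L = 31,860 g as CaCO₃.
(a) Equivalents of H⁺ required: 31,860 ÷ 50 g/eq = 637.1 eq = 637.1 mol NaHSO₄.
(a) Mass of NaHSO₄: 637.1 × 120.1 = 76,520 g.

(b) Volume: 144,000 US gal × 3.785 L/gal = 545,040 L.
(b) Moles of Na₂CO₃: 56,500 g ÷ 106 g/mol = 533 mol → 1066 eq of alkalinity.
(b) As CaCO₃: 1066 eq × 50 g/eq = 53,300 g.
(b) Rise: 53,300 g / 545,040 L × 1000 = 97.79 mg/L.

(a) 76.5 kg; (b) 97.8 ppm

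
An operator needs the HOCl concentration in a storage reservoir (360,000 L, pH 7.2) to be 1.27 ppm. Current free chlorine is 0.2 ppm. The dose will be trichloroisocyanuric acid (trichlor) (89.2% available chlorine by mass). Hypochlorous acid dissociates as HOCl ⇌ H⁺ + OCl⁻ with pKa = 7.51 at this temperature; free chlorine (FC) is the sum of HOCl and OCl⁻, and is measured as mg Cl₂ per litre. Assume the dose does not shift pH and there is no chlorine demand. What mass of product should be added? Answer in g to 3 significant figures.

683 g

[OCl⁻]/[HOCl] = 10^(pH − pKa) = 10^(7.2 − 7.51) = 0.4898; fraction as HOCl = 1/(1 + 0.4898) = 0.6712.
Free chlorine required for 1.27 ppm HOCl: 1.27 / 0.6712 = 1.892 ppm.
FC to add: 1.892 − 0.2 = 1.692 mg/L as Cl₂.
Cl₂ equivalent: 1.692 mg/L × 360,000 L = 609.1 g.
Product at 89.2% available Cl: 609.1 / 0.892 = 682.9 g.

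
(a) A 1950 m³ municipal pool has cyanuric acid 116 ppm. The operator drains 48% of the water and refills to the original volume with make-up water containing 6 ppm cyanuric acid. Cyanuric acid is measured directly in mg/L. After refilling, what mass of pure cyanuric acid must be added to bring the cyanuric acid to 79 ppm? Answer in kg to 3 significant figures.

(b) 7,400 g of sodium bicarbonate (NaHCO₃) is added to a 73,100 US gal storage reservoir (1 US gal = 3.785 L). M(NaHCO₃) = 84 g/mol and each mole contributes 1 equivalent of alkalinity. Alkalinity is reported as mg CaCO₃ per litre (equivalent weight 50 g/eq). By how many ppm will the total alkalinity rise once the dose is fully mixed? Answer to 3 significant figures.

(a) 30.8 kg; (b) 15.9 ppm

(a) Volume: 1950 m³ = 1,950,000 L.
(a) After draining 48% and refilling: 116 × 0.52 + 6 × 0.48 = 63.2 ppm.
(a) Deficit to target: 79 − 63.2 = 15.8 mg/L.
(a) Mass: 15.8 mg/L × 1,950,000 L = 30,810 g cyanuric acid.

(b) Volume: 73,100 US gal × 3.785 L/gal = 276,684 L.
(b) Moles of NaHCO₃: 7,400 g ÷ 84 g/mol = 88.1 mol → 88.1 eq of alkalinity.
(b) As CaCO₃: 88.1 eq × 50 g/eq = 4405 g.
(b) Rise: 4405 g / 276,684 L × 1000 = 15.92 mg/L.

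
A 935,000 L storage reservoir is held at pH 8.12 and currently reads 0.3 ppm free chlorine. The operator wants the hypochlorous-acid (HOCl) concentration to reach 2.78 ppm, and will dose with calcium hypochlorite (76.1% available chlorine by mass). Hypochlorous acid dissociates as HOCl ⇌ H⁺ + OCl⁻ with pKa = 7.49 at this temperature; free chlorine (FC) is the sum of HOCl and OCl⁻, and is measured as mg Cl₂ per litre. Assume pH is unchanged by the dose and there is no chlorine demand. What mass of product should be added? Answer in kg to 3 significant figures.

[OCl⁻]/[HOCl] = 10^(pH − pKa) = 10^(8.12 − 7.49) = 4.266; fraction as HOCl = 1/(1 + 4.266) = 0.1899.
Free chlorine required for 2.78 ppm HOCl: 2.78 / 0.1899 = 14.64 ppm.
FC to add: 14.64 − 0.3 = 14.34 mg/L as Cl₂.
Cl₂ equivalent: 14.34 mg/L × 935,000 L = 13,410 g.
Product at 76.1% available Cl: 13,410 / 0.761 = 17,620 g.

17.6 kg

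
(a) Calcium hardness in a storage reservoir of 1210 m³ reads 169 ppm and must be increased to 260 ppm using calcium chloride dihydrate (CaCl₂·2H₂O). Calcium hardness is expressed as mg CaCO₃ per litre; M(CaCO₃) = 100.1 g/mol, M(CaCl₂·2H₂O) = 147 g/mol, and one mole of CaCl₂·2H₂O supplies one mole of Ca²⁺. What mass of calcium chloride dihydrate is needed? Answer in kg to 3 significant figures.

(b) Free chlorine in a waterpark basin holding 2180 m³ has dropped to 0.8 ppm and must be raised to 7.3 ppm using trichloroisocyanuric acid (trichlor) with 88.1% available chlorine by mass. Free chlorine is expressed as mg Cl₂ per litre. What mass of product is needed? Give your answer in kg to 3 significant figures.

(a) 162 kg; (b) 16.1 kg

(a) Volume: 1210 m³ = 1,210,000 L.
(a) Hardness to add: (260 − 169) = 91 mg/L as CaCO₃ × 1,210,000 L = 110,100 g as CaCO₃.
(a) Moles of Ca²⁺ (1 mol Ca²⁺ ≡ 1 mol CaCO₃): 110,100 / 100.1 g/mol = 1100 mol.
(a) Mass of CaCl₂·2H₂O: 1100 × 147 = 161,700 g.

(b) Volume: 2180 m³ = 2,180,000 L.
(b) Chlorine deficit: 7.3 − 0.8 = 6.5 ppm = 6.5 mg/L as Cl₂.
(b) Cl₂ equivalent needed: 6.5 mg/L × 2,180,000 L = 14,170,000 mg = 14,170 g.
(b) Product at 88.1% available chlorine: 14,170 / 0.881 = 16,080 g.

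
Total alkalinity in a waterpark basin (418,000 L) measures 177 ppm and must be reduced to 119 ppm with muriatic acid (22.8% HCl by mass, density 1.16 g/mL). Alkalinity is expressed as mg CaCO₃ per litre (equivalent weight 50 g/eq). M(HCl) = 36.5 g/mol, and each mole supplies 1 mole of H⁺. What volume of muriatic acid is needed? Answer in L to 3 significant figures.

Alkalinity to neutralize: (177 − 119) = 58 mg/L as CaCO₃ × 418,000 L = 24,240 g as CaCO₃.
Equivalents of H⁺ required: 24,240 ÷ 50 g/eq = 484.9 eq = 484.9 mol HCl.
Mass of HCl: 484.9 × 36.5 = 17,700 g.
Mass of 22.8% solution: 17,700 / 0.228 = 77,620 g.
Volume: 77,620 g ÷ 1.16 g/mL = 66,920 mL.

66.9 L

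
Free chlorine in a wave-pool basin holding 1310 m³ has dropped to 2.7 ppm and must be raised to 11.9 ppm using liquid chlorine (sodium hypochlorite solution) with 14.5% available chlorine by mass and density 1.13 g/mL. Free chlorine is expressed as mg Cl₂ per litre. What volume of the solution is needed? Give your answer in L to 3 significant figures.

Volume: 1310 m³ = 1,310,000 L.
Chlorine deficit: 11.9 − 2.7 = 9.2 ppm = 9.2 mg/L as Cl₂.
Cl₂ equivalent needed: 9.2 mg/L × 1,310,000 L = 12,050,000 mg = 12,050 g.
Product at 14.5% available chlorine: 12,050 / 0.145 = 83,120 g.
Volume at density 1.13 g/mL: 83,120 g ÷ 1.13 g/mL = 73,560 mL.

73.6 L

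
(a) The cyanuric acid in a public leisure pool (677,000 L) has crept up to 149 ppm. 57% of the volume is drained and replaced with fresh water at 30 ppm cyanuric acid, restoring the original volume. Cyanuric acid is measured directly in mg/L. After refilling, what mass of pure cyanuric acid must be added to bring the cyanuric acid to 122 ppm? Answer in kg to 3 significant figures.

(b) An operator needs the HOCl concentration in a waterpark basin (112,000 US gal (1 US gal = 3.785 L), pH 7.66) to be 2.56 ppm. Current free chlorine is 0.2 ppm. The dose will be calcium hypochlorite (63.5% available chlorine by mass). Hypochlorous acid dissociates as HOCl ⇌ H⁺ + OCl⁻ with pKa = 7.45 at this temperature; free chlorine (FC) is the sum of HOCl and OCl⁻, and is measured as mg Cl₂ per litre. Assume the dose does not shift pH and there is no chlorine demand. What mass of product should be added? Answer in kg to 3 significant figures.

(a) 27.6 kg; (b) 4.35 kg

(a) After draining 57% and refilling: 149 × 0.43 + 30 × 0.57 = 81.17 ppm.
(a) Deficit to target: 122 − 81.17 = 40.83 mg/L.
(a) Mass: 40.83 mg/L × 677,000 L = 27,640 g cyanuric acid.

(b) Volume: 112,000 US gal × 3.785 L/gal = 423,920 L.
(b) [OCl⁻]/[HOCl] = 10^(pH − pKa) = 10^(7.66 − 7.45) = 1.622; fraction as HOCl = 1/(1 + 1.622) = 0.3814.
(b) Free chlorine required for 2.56 ppm HOCl: 2.56 / 0.3814 = 6.712 ppm.
(b) FC to add: 6.712 − 0.2 = 6.512 mg/L as Cl₂.
(b) Cl₂ equivalent: 6.512 mg/L × 423,920 L = 2760 g.
(b) Product at 63.5% available Cl: 2760 / 0.635 = 4347 g.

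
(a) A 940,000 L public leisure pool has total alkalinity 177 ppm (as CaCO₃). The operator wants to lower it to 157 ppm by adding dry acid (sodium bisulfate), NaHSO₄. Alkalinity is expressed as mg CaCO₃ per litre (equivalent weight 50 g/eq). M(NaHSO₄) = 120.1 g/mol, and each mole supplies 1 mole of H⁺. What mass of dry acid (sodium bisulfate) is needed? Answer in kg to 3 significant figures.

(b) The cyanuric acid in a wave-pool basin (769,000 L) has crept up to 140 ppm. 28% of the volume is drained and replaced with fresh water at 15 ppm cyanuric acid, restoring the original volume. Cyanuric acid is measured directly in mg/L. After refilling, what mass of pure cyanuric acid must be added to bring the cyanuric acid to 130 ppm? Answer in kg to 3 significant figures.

(a) 45.2 kg; (b) 19.2 kg

(a) Alkalinity to neutralize: (177 − 157) = 20 mg/L as CaCO₃ × 940,000 L = 18,800 g as CaCO₃.
(a) Equivalents of H⁺ required: 18,800 ÷ 50 g/eq = 376 eq = 376 mol NaHSO₄.
(a) Mass of NaHSO₄: 376 × 120.1 = 45,160 g.

(b) After draining 28% and refilling: 140 × 0.72 + 15 × 0.28 = 105 ppm.
(b) Deficit to target: 130 − 105 = 25 mg/L.
(b) Mass: 25 mg/L × 769,000 L = 19,220 g cyanuric acid.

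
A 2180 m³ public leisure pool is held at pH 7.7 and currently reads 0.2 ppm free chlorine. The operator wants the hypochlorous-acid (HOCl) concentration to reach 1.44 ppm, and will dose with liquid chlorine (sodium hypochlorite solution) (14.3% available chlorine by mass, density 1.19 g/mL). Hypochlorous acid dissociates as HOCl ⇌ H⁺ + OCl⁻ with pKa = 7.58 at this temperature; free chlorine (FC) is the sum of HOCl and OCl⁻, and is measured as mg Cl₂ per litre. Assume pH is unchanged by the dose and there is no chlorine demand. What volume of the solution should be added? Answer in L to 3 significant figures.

40.2 L

Volume: 2180 m³ = 2,180,000 L.
[OCl⁻]/[HOCl] = 10^(pH − pKa) = 10^(7.7 − 7.58) = 1.318; fraction as HOCl = 1/(1 + 1.318) = 0.4314.
Free chlorine required for 1.44 ppm HOCl: 1.44 / 0.4314 = 3.338 ppm.
FC to add: 3.338 − 0.2 = 3.138 mg/L as Cl₂.
Cl₂ equivalent: 3.138 mg/L × 2,180,000 L = 6841 g.
Product at 14.3% available Cl: 6841 / 0.143 = 47,840 g.
Volume: 47,840 g ÷ 1.19 g/mL = 40,200 mL.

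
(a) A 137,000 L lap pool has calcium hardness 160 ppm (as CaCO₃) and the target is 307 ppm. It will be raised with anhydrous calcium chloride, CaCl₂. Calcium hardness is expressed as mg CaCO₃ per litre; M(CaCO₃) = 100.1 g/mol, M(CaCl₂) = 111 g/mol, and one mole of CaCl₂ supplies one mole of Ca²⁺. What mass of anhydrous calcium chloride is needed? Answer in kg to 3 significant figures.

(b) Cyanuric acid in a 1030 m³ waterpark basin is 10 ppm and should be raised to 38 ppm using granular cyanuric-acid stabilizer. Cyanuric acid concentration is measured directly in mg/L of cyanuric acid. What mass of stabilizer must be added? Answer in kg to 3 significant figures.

(a) 22.3 kg; (b) 28.8 kg

(a) Hardness to add: (307 − 160) = 147 mg/L as CaCO₃ × 137,000 L = 20,140 g as CaCO₃.
(a) Moles of Ca²⁺ (1 mol Ca²⁺ ≡ 1 mol CaCO₃): 20,140 / 100.1 g/mol = 201.2 mol.
(a) Mass of CaCl₂: 201.2 × 111 = 22,330 g.

(b) Volume: 1030 m³ = 1,030,000 L.
(b) CYA to add: (38 − 10) = 28 mg/L × 1,030,000 L = 28,840 g cyanuric acid.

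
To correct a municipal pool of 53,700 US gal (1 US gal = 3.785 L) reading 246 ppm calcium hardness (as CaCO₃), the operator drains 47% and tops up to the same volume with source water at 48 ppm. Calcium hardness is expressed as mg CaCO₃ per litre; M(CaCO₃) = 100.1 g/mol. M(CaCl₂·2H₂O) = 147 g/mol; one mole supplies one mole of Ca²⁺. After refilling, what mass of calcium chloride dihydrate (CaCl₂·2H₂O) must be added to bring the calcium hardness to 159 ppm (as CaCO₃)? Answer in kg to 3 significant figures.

1.81 kg

Volume: 53,700 US gal × 3.785 L/gal = 203,254 L.
After draining 47% and refilling: 246 × 0.53 + 48 × 0.47 = 152.94 ppm.
Deficit to target: 159 − 152.94 = 6.06 mg/L.
As CaCO₃: 6.06 mg/L × 203,254 L = 1232 g; ÷ 100.1 = 12.3 mol Ca²⁺.
Mass: 12.3 × 147 = 1809 g.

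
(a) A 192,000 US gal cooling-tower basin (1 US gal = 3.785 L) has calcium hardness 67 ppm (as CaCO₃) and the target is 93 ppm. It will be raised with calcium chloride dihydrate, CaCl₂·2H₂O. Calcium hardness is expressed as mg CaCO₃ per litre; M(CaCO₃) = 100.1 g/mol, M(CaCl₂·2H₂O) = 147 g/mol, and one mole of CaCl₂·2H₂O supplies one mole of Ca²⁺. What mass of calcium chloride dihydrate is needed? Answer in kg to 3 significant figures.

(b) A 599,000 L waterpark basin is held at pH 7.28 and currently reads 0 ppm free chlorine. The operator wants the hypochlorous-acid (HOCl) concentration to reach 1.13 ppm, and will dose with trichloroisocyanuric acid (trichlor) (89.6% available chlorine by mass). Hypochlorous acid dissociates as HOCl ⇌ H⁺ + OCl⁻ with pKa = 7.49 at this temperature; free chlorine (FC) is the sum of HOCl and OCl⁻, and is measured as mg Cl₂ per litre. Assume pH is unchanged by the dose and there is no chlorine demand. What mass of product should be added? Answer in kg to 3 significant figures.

(a) Volume: 192,000 US gal × 3.785 L/gal = 726,720 L.
(a) Hardness to add: (93 − 67) = 26 mg/L as CaCO₃ × 726,720 L = 18,890 g as CaCO₃.
(a) Moles of Ca²⁺ (1 mol Ca²⁺ ≡ 1 mol CaCO₃): 18,890 / 100.1 g/mol = 188.8 mol.
(a) Mass of CaCl₂·2H₂O: 188.8 × 147 = 27,750 g.

(b) [OCl⁻]/[HOCl] = 10^(pH − pKa) = 10^(7.28 − 7.49) = 0.6166; fraction as HOCl = 1/(1 + 0.6166) = 0.6186.
(b) Free chlorine required for 1.13 ppm HOCl: 1.13 / 0.6186 = 1.827 ppm.
(b) FC to add: 1.827 − 0 = 1.827 mg/L as Cl₂.
(b) Cl₂ equivalent: 1.827 mg/L × 599,000 L = 1094 g.
(b) Product at 89.6% available Cl: 1094 / 0.896 = 1221 g.

(a) 27.7 kg; (b) 1.22 kg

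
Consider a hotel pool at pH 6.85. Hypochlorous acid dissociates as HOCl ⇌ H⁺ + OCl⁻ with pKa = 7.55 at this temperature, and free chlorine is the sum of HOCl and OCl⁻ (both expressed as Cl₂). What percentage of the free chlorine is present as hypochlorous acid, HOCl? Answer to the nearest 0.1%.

83.4%

[OCl⁻]/[HOCl] = 10^(pH − pKa) = 10^(6.85 − 7.55) = 10^-0.70 = 0.1995.
Fraction as HOCl = 1 / (1 + 0.1995) = 0.8337.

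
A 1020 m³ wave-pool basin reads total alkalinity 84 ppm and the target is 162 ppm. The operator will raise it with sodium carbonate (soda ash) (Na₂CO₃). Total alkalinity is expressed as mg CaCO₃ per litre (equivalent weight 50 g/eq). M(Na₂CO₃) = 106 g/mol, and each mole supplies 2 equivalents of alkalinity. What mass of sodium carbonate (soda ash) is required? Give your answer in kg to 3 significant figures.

84.3 kg

Volume: 1020 m³ = 1,020,000 L.
Alkalinity to add: (162 − 84) = 78 mg/L as CaCO₃ × 1,020,000 L = 79,560 g as CaCO₃.
Equivalents: 79,560 g ÷ 50 g/eq = 1591 eq.
Each mole of Na₂CO₃ supplies 2 eq, so 1591 / 2 = 795.6 mol.
Mass: 795.6 mol × 106 g/mol = 84,330 g.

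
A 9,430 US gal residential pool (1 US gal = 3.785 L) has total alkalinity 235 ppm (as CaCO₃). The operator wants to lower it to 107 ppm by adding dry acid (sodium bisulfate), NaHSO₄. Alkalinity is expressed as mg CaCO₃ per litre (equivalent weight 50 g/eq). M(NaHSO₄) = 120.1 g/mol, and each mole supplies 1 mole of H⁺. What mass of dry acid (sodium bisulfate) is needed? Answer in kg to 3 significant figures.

11.0 kg

Volume: 9,430 US gal × 3.785 L/gal = 35,693 L.
Alkalinity to neutralize: (235 − 107) = 128 mg/L as CaCO₃ × 35,693 L = 4569 g as CaCO₃.
Equivalents of H⁺ required: 4569 ÷ 50 g/eq = 91.37 eq = 91.37 mol NaHSO₄.
Mass of NaHSO₄: 91.37 × 120.1 = 10,970 g.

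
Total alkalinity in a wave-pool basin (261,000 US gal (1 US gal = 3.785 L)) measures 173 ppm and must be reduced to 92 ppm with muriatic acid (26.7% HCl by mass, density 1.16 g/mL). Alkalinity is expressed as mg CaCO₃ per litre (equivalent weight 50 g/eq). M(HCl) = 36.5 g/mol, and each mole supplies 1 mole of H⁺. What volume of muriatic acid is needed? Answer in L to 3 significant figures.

189 L

Volume: 261,000 US gal × 3.785 L/gal = 987,885 L.
Alkalinity to neutralize: (173 − 92) = 81 mg/L as CaCO₃ × 987,885 L = 80,020 g as CaCO₃.
Equivalents of H⁺ required: 80,020 ÷ 50 g/eq = 1600 eq = 1600 mol HCl.
Mass of HCl: 1600 × 36.5 = 58,410 g.
Mass of 26.7% solution: 58,410 / 0.267 = 218,800 g.
Volume: 218,800 g ÷ 1.16 g/mL = 188,600 mL.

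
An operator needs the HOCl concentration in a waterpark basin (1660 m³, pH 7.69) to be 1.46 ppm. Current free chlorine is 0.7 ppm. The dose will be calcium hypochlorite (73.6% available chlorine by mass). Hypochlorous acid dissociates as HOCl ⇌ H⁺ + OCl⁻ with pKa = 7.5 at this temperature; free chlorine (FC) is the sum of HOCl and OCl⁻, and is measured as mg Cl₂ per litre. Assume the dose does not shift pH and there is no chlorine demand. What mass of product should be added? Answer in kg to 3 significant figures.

6.81 kg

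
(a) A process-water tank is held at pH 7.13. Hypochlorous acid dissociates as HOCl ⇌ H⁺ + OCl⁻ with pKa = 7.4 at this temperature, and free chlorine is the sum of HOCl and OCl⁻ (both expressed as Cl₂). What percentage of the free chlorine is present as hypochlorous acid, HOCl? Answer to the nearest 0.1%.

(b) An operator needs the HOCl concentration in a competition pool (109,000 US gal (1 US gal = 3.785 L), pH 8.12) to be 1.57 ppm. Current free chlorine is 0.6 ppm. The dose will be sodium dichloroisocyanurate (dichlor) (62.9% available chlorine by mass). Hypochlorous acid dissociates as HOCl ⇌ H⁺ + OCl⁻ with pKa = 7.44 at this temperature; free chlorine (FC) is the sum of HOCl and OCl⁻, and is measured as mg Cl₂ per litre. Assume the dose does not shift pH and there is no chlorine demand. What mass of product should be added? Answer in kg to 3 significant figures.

(a) 65.1%; (b) 5.57 kg

(a) [OCl⁻]/[HOCl] = 10^(pH − pKa) = 10^(7.13 − 7.4) = 10^-0.27 = 0.537.
(a) Fraction as HOCl = 1 / (1 + 0.537) = 0.6506.

(b) Volume: 109,000 US gal × 3.785 L/gal = 412,565 L.
(b) [OCl⁻]/[HOCl] = 10^(pH − pKa) = 10^(8.12 − 7.44) = 4.786; fraction as HOCl = 1/(1 + 4.786) = 0.1728.
(b) Free chlorine required for 1.57 ppm HOCl: 1.57 / 0.1728 = 9.084 ppm.
(b) FC to add: 9.084 − 0.6 = 8.484 mg/L as Cl₂.
(b) Cl₂ equivalent: 8.484 mg/L × 412,565 L = 3500 g.
(b) Product at 62.9% available Cl: 3500 / 0.629 = 5565 g.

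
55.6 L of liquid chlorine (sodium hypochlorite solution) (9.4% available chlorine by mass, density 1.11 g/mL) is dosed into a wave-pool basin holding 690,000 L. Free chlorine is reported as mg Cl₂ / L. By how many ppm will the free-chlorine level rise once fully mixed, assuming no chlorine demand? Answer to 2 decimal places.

8.41 ppm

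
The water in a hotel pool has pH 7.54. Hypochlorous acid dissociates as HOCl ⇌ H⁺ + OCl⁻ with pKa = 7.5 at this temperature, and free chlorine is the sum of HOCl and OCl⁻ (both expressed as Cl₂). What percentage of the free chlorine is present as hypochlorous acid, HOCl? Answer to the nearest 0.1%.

[OCl⁻]/[HOCl] = 10^(pH − pKa) = 10^(7.54 − 7.5) = 10^0.04 = 1.096.
Fraction as HOCl = 1 / (1 + 1.096) = 0.477.

47.7%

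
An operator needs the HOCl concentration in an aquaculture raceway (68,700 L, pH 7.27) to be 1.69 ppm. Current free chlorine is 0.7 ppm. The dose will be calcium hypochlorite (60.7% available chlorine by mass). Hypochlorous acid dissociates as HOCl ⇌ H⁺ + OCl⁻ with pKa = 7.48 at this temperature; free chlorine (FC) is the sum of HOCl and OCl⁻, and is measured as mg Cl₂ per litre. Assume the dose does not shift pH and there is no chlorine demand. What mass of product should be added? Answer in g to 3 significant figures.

[OCl⁻]/[HOCl] = 10^(pH − pKa) = 10^(7.27 − 7.48) = 0.6166; fraction as HOCl = 1/(1 + 0.6166) = 0.6186.
Free chlorine required for 1.69 ppm HOCl: 1.69 / 0.6186 = 2.732 ppm.
FC to add: 2.732 − 0.7 = 2.032 mg/L as Cl₂.
Cl₂ equivalent: 2.032 mg/L × 68,700 L = 139.6 g.
Product at 60.7% available Cl: 139.6 / 0.607 = 230 g.

230 g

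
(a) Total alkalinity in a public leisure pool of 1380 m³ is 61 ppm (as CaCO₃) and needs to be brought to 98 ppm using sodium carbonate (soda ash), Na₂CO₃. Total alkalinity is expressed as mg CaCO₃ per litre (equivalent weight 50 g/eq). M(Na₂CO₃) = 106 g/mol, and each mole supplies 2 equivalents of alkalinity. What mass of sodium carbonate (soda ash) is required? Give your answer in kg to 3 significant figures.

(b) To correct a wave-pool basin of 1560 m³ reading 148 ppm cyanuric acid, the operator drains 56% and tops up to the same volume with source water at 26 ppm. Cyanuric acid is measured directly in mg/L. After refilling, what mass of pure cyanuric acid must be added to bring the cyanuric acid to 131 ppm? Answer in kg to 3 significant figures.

(a) 54.1 kg; (b) 80.1 kg

(a) Volume: 1380 m³ = 1,380,000 L.
(a) Alkalinity to add: (98 − 61) = 37 mg/L as CaCO₃ × 1,380,000 L = 51,060 g as CaCO₃.
(a) Equivalents: 51,060 g ÷ 50 g/eq = 1021 eq.
(a) Each mole of Na₂CO₃ supplies 2 eq, so 1021 / 2 = 510.6 mol.
(a) Mass: 510.6 mol × 106 g/mol = 54,120 g.

(b) Volume: 1560 m³ = 1,560,000 L.
(b) After draining 56% and refilling: 148 × 0.44 + 26 × 0.56 = 79.68 ppm.
(b) Deficit to target: 131 − 79.68 = 51.32 mg/L.
(b) Mass: 51.32 mg/L × 1,560,000 L = 80,060 g cyanuric acid.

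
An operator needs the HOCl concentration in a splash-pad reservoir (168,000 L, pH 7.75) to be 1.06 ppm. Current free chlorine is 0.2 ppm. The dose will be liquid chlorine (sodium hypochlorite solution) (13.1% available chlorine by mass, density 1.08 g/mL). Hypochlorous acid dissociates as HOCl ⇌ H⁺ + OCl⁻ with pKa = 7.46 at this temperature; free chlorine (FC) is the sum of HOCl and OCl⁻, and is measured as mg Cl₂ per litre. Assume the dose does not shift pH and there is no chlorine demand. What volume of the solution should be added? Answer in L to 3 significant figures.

3.48 L

[OCl⁻]/[HOCl] = 10^(pH − pKa) = 10^(7.75 − 7.46) = 1.95; fraction as HOCl = 1/(1 + 1.95) = 0.339.
Free chlorine required for 1.06 ppm HOCl: 1.06 / 0.339 = 3.127 ppm.
FC to add: 3.127 − 0.2 = 2.927 mg/L as Cl₂.
Cl₂ equivalent: 2.927 mg/L × 168,000 L = 491.7 g.
Product at 13.1% available Cl: 491.7 / 0.131 = 3753 g.
Volume: 3753 g ÷ 1.08 g/mL = 3475 mL.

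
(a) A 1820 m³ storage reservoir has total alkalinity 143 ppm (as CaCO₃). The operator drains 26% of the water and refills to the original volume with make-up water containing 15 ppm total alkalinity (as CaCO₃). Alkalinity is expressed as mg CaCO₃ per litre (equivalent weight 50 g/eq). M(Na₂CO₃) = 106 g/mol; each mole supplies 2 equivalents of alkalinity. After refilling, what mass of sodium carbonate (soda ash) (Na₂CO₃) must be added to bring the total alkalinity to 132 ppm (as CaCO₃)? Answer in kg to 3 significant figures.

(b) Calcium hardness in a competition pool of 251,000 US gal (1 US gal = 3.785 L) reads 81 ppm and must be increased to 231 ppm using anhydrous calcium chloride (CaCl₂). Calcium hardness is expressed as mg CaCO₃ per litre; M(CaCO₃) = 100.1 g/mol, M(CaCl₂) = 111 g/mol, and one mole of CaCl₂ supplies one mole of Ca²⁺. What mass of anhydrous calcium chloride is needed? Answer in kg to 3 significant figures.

(a) Volume: 1820 m³ = 1,820,000 L.
(a) After draining 26% and refilling: 143 × 0.74 + 15 × 0.26 = 109.72 ppm.
(a) Deficit to target: 132 − 109.72 = 22.28 mg/L.
(a) As CaCO₃: 22.28 mg/L × 1,820,000 L = 40,550 g; ÷ 50 g/eq ÷ 2 = 405.5 mol Na₂CO₃.
(a) Mass: 405.5 × 106 = 42,980 g.

(b) Volume: 251,000 US gal × 3.785 L/gal = 950,035 L.
(b) Hardness to add: (231 − 81) = 150 mg/L as CaCO₃ × 950,035 L = 142,500 g as CaCO₃.
(b) Moles of Ca²⁺ (1 mol Ca²⁺ ≡ 1 mol CaCO₃): 142,500 / 100.1 g/mol = 1424 mol.
(b) Mass of CaCl₂: 1424 × 111 = 158,000 g.

(a) 43.0 kg; (b) 158 kg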